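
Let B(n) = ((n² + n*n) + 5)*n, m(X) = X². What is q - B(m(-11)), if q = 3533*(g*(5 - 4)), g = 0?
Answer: -3543727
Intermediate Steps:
B(n) = n*(5 + 2*n²) (B(n) = ((n² + n²) + 5)*n = (2*n² + 5)*n = (5 + 2*n²)*n = n*(5 + 2*n²))
q = 0 (q = 3533*(0*(5 - 4)) = 3533*(0*1) = 3533*0 = 0)
q - B(m(-11)) = 0 - (-11)²*(5 + 2*((-11)²)²) = 0 - 121*(5 + 2*121²) = 0 - 121*(5 + 2*14641) = 0 - 121*(5 + 29282) = 0 - 121*29287 = 0 - 1*3543727 = 0 - 3543727 = -3543727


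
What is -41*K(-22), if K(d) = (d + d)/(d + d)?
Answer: -41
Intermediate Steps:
K(d) = 1 (K(d) = (2*d)/((2*d)) = (2*d)*(1/(2*d)) = 1)
-41*K(-22) = -41*1 = -41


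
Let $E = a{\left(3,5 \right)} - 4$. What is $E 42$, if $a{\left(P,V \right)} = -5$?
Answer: $-378$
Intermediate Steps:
$E = -9$ ($E = -5 - 4 = -9$)
$E 42 = \left(-9\right) 42 = -378$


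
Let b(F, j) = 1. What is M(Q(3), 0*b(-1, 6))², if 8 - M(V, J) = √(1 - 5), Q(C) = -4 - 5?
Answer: 60 - 32*I ≈ 60.0 - 32.0*I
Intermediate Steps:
Q(C) = -9
M(V, J) = 8 - 2*I (M(V, J) = 8 - √(1 - 5) = 8 - √(-4) = 8 - 2*I)
M(Q(3), 0*b(-1, 6))² = (8 - 2*I)²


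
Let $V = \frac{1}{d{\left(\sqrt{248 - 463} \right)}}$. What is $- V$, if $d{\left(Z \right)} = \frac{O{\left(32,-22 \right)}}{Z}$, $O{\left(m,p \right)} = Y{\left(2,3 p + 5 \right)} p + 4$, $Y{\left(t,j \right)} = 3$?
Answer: $\frac{i \sqrt{215}}{62} \approx 0.2365 i$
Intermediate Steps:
$O{\left(m,p \right)} = 4 + 3 p$ ($O{\left(m,p \right)} = 3 p + 4 = 4 + 3 p$)
$d{\left(Z \right)} = - \frac{62}{Z}$ ($d{\left(Z \right)} = \frac{4 + 3 \left(-22\right)}{Z} = \frac{4 - 66}{Z} = - \frac{62}{Z}$)
$V = - \frac{i \sqrt{215}}{62}$ ($V = \frac{1}{\left(-62\right) \frac{1}{\sqrt{248 - 463}}} = \frac{1}{\left(-62\right) \frac{1}{\sqrt{-215}}} = \frac{1}{\left(-62\right) \frac{1}{i \sqrt{215}}} = \frac{1}{\left(-62\right) \left(- \frac{i \sqrt{215}}{215}\right)} = \frac{1}{\frac{62}{215} i \sqrt{215}} = - \frac{i \sqrt{215}}{62} \approx - 0.2365 i$)
$- V = - \frac{\left(-1\right) i \sqrt{215}}{62} = \frac{i \sqrt{215}}{62}$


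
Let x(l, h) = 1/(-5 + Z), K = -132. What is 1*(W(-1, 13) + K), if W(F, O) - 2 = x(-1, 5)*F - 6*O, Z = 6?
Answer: -209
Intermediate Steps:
x(l, h) = 1 (x(l, h) = 1/(-5 + 6) = 1/1 = 1)
W(F, O) = 2 + F - 6*O (W(F, O) = 2 + (1*F - 6*O) = 2 + (F - 6*O) = 2 + F - 6*O)
1*(W(-1, 13) + K) = 1*((2 - 1 - 6*13) - 132) = 1*((2 - 1 - 78) - 132) = 1*(-77 - 132) = 1*(-209) = -209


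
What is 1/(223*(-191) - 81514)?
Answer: -1/124107 ≈ -8.0576e-6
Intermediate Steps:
1/(223*(-191) - 81514) = 1/(-42593 - 81514) = 1/(-124107) = -1/124107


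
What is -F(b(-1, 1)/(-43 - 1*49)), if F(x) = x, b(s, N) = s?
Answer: -1/92 ≈ -0.010870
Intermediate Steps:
-F(b(-1, 1)/(-43 - 1*49)) = -(-1)/(-43 - 1*49) = -(-1)/(-43 - 49) = -(-1)/(-92) = -(-1)*(-1)/92 = -1*1/92 = -1/92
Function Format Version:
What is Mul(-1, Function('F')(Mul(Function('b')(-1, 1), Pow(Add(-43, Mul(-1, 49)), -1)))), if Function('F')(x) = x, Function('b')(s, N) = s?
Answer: Rational(-1, 92) ≈ -0.010870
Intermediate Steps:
Mul(-1, Function('F')(Mul(Function('b')(-1, 1), Pow(Add(-43, Mul(-1, 49)), -1)))) = Mul(-1, Mul(-1, Pow(Add(-43, Mul(-1, 49)), -1))) = Mul(-1, Mul(-1, Pow(Add(-43, -49), -1))) = Mul(-1, Mul(-1, Pow(-92, -1))) = Mul(-1, Mul(-1, Rational(-1, 92))) = Mul(-1, Rational(1, 92)) = Rational(-1, 92)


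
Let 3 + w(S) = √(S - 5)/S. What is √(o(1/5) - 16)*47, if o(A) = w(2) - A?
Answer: 47*√(-1920 + 50*I*√3)/10 ≈ 4.6434 + 206.0*I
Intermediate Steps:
w(S) = -3 + √(-5 + S)/S (w(S) = -3 + √(S - 5)/S = -3 + √(-5 + S)/S)
o(A) = -3 - A + I*√3/2 (o(A) = (-3 + √(-5 + 2)/2) - A = (-3 + √(-3)/2) - A = (-3 + (I*√3)/2) - A = (-3 + I*√3/2) - A = -3 - A + I*√3/2)
√(o(1/5) - 16)*47 = √((-3 - 1/5 + I*√3/2) - 16)*47 = √((-3 - 1*⅕ + I*√3/2) - 16)*47 = √((-3 - ⅕ + I*√3/2) - 16)*47 = √((-16/5 + I*√3/2) - 16)*47 = √(-96/5 + I*√3/2)*47 = 47*√(-96/5 + I*√3/2)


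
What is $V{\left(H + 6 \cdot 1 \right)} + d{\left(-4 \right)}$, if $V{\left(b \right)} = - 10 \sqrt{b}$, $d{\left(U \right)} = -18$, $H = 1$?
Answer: $-18 - 10 \sqrt{7} \approx -44.458$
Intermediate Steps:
$V{\left(H + 6 \cdot 1 \right)} + d{\left(-4 \right)} = - 10 \sqrt{1 + 6 \cdot 1} - 18 = - 10 \sqrt{1 + 6} - 18 = - 10 \sqrt{7} - 18 = -18 - 10 \sqrt{7}$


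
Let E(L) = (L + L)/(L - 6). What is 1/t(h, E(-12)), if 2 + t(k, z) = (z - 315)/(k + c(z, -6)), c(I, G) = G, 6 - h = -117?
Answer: -351/1643 ≈ -0.21363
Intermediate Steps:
h = 123 (h = 6 - 1*(-117) = 6 + 117 = 123)
E(L) = 2*L/(-6 + L) (E(L) = (2*L)/(-6 + L) = 2*L/(-6 + L))
t(k, z) = -2 + (-315 + z)/(-6 + k) (t(k, z) = -2 + (z - 315)/(k - 6) = -2 + (-315 + z)/(-6 + k))
1/t(h, E(-12)) = 1/((-303 + 2*(-12)/(-6 - 12) - 2*123)/(-6 + 123)) = 1/((-303 + 2*(-12)/(-18) - 246)/117) = 1/((-303 + 2*(-12)*(-1/18) - 246)/117) = 1/((-303 + 4/3 - 246)/117) = 1/((1/117)*(-1643/3)) = 1/(-1643/351) = -351/1643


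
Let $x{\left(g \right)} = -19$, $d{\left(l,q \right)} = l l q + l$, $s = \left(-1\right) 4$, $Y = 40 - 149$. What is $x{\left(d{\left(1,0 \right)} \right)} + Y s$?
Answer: $417$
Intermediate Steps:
$Y = -109$ ($Y = 40 - 149 = -109$)
$s = -4$
$d{\left(l,q \right)} = l + q l^{2}$ ($d{\left(l,q \right)} = l^{2} q + l = q l^{2} + l = l + q l^{2}$)
$x{\left(d{\left(1,0 \right)} \right)} + Y s = -19 - -436 = -19 + 436 = 417$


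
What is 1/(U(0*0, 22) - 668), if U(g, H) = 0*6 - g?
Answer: -1/668 ≈ -0.0014970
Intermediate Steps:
U(g, H) = -g (U(g, H) = 0 - g = -g)
1/(U(0*0, 22) - 668) = 1/(-0*0 - 668) = 1/(-1*0 - 668) = 1/(0 - 668) = 1/(-668) = -1/668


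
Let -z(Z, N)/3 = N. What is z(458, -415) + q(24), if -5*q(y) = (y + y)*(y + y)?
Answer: 3921/5 ≈ 784.20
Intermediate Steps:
z(Z, N) = -3*N
q(y) = -4*y²/5 (q(y) = -(y + y)*(y + y)/5 = -2*y*2*y/5 = -4*y²/5)
z(458, -415) + q(24) = -3*(-415) - ⅘*24² = 1245 - ⅘*576 = 1245 - 2304/5 = 3921/5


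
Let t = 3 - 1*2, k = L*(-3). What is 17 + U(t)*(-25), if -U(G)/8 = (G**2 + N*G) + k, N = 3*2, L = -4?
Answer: 3817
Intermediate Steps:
k = 12 (k = -4*(-3) = 12)
N = 6
t = 1 (t = 3 - 2 = 1)
U(G) = -96 - 48*G - 8*G**2 (U(G) = -8*((G**2 + 6*G) + 12) = -8*(12 + G**2 + 6*G) = -96 - 48*G - 8*G**2)
17 + U(t)*(-25) = 17 + (-96 - 48*1 - 8*1**2)*(-25) = 17 + (-96 - 48 - 8*1)*(-25) = 17 + (-96 - 48 - 8)*(-25) = 17 - 152*(-25) = 17 + 3800 = 3817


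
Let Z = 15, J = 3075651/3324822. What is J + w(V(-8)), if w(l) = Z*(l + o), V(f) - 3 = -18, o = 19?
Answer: 67521657/1108274 ≈ 60.925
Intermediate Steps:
V(f) = -15 (V(f) = 3 - 18 = -15)
J = 1025217/1108274 (J = 3075651*(1/3324822) = 1025217/1108274 ≈ 0.92506)
w(l) = 285 + 15*l (w(l) = 15*(l + 19) = 15*(19 + l) = 285 + 15*l)
J + w(V(-8)) = 1025217/1108274 + (285 + 15*(-15)) = 1025217/1108274 + (285 - 225) = 1025217/1108274 + 60 = 67521657/1108274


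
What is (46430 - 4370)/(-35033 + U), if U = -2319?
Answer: -10515/9338 ≈ -1.1260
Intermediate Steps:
(46430 - 4370)/(-35033 + U) = (46430 - 4370)/(-35033 - 2319) = 42060/(-37352) = 42060*(-1/37352) = -10515/9338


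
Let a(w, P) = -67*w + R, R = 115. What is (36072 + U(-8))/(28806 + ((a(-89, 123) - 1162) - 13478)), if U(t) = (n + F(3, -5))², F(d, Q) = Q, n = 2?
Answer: 12027/6748 ≈ 1.7823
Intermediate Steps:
a(w, P) = 115 - 67*w (a(w, P) = -67*w + 115 = 115 - 67*w)
U(t) = 9 (U(t) = (2 - 5)² = (-3)² = 9)
(36072 + U(-8))/(28806 + ((a(-89, 123) - 1162) - 13478)) = (36072 + 9)/(28806 + (((115 - 67*(-89)) - 1162) - 13478)) = 36081/(28806 + (((115 + 5963) - 1162) - 13478)) = 36081/(28806 + ((6078 - 1162) - 13478)) = 36081/(28806 + (4916 - 13478)) = 36081/(28806 - 8562) = 36081/20244 = 36081*(1/20244) = 12027/6748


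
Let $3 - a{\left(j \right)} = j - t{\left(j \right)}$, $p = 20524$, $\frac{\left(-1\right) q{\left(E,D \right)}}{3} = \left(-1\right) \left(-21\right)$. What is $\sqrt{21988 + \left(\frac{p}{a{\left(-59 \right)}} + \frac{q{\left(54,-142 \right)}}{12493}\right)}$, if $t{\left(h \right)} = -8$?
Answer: $\frac{\sqrt{294254833587}}{3627} \approx 149.56$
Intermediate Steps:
$q{\left(E,D \right)} = -63$ ($q{\left(E,D \right)} = - 3 \left(\left(-1\right) \left(-21\right)\right) = \left(-3\right) 21 = -63$)
$a{\left(j \right)} = -5 - j$ ($a{\left(j \right)} = 3 - \left(j - -8\right) = 3 - \left(j + 8\right) = 3 - \left(8 + j\right) = -5 - j$)
$\sqrt{21988 + \left(\frac{p}{a{\left(-59 \right)}} + \frac{q{\left(54,-142 \right)}}{12493}\right)} = \sqrt{21988 + \left(\frac{20524}{-5 - -59} - \frac{63}{12493}\right)} = \sqrt{21988 + \left(\frac{20524}{-5 + 59} - \frac{63}{12493}\right)} = \sqrt{21988 - \left(\frac{63}{12493} - \frac{20524}{54}\right)} = \sqrt{21988 + \left(20524 \cdot \frac{1}{54} - \frac{63}{12493}\right)} = \sqrt{21988 + \left(\frac{10262}{27} - \frac{63}{12493}\right)} = \sqrt{21988 + \frac{128201465}{337311}} = \sqrt{\frac{7544995733}{337311}} = \frac{\sqrt{294254833587}}{3627}$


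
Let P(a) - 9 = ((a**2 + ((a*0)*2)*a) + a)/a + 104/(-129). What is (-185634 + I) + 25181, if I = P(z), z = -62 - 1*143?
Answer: -20723696/129 ≈ -1.6065e+5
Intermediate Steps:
z = -205 (z = -62 - 143 = -205)
P(a) = 1057/129 + (a + a**2)/a (P(a) = 9 + (((a**2 + ((a*0)*2)*a) + a)/a + 104/(-129)) = 9 + (((a**2 + (0*2)*a) + a)/a + 104*(-1/129)) = 9 + (((a**2 + 0*a) + a)/a - 104/129) = 9 + (((a**2 + 0) + a)/a - 104/129) = 9 + ((a**2 + a)/a - 104/129) = 9 + ((a + a**2)/a - 104/129) = 9 + (-104/129 + (a + a**2)/a) = 1057/129 + (a + a**2)/a)
I = -25259/129 (I = 1186/129 - 205 = -25259/129 ≈ -195.81)
(-185634 + I) + 25181 = (-185634 - 25259/129) + 25181 = -23972045/129 + 25181 = -20723696/129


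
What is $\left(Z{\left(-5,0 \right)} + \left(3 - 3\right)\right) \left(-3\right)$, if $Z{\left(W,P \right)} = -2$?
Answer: $6$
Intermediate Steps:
$\left(Z{\left(-5,0 \right)} + \left(3 - 3\right)\right) \left(-3\right) = \left(-2 + \left(3 - 3\right)\right) \left(-3\right) = \left(-2 + 0\right) \left(-3\right) = \left(-2\right) \left(-3\right) = 6$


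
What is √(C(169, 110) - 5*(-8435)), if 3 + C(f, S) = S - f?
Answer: √42113 ≈ 205.21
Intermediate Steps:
C(f, S) = -3 + S - f (C(f, S) = -3 + (S - f) = -3 + S - f)
√(C(169, 110) - 5*(-8435)) = √((-3 + 110 - 1*169) - 5*(-8435)) = √((-3 + 110 - 169) + 42175) = √(-62 + 42175) = √42113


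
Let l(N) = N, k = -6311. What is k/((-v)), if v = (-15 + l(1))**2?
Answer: 6311/196 ≈ 32.199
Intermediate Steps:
v = 196 (v = (-15 + 1)**2 = (-14)**2 = 196)
k/((-v)) = -6311/((-1*196)) = -6311/(-196) = -6311*(-1/196) = 6311/196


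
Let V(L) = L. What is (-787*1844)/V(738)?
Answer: -725614/369 ≈ -1966.4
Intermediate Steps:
(-787*1844)/V(738) = -787*1844/738 = -1451228*1/738 = -725614/369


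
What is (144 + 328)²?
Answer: 222784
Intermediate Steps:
(144 + 328)² = 472² = 222784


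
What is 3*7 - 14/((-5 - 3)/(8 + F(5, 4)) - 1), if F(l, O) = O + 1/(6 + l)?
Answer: 6503/221 ≈ 29.425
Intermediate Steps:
3*7 - 14/((-5 - 3)/(8 + F(5, 4)) - 1) = 3*7 - 14/((-5 - 3)/(8 + (1 + 6*4 + 4*5)/(6 + 5)) - 1) = 21 - 14/(-8/(8 + (1 + 24 + 20)/11) - 1) = 21 - 14/(-8/(8 + (1/11)*45) - 1) = 21 - 14/(-8/(8 + 45/11) - 1) = 21 - 14/(-8/133/11 - 1) = 21 - 14/(-8*11/133 - 1) = 21 - 14/(-88/133 - 1) = 21 - 14/(-221/133) = 21 - 14*(-133/221) = 21 + 1862/221 = 6503/221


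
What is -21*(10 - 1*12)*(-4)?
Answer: -168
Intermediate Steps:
-21*(10 - 1*12)*(-4) = -21*(10 - 12)*(-4) = -21*(-2)*(-4) = 42*(-4) = -168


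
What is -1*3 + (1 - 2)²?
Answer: -2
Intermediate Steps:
-1*3 + (1 - 2)² = -3 + (-1)² = -3 + 1 = -2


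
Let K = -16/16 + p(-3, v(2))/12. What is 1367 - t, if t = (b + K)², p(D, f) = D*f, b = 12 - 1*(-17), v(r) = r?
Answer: 2443/4 ≈ 610.75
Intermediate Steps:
b = 29 (b = 12 + 17 = 29)
K = -3/2 (K = -16/16 - 3*2/12 = -16*1/16 - 6*1/12 = -1 - ½ = -3/2 ≈ -1.5000)
t = 3025/4 (t = (29 - 3/2)² = (55/2)² = 3025/4 ≈ 756.25)
1367 - t = 1367 - 1*3025/4 = 1367 - 3025/4 = 2443/4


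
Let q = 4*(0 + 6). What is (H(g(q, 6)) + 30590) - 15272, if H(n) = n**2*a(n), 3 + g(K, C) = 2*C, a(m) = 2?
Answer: 15480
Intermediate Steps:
q = 24 (q = 4*6 = 24)
g(K, C) = -3 + 2*C
H(n) = 2*n**2 (H(n) = n**2*2 = 2*n**2)
(H(g(q, 6)) + 30590) - 15272 = (2*(-3 + 2*6)**2 + 30590) - 15272 = (2*(-3 + 12)**2 + 30590) - 15272 = (2*9**2 + 30590) - 15272 = (2*81 + 30590) - 15272 = (162 + 30590) - 15272 = 30752 - 15272 = 15480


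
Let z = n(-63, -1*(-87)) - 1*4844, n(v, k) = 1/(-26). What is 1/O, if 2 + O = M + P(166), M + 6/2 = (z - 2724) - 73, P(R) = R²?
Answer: 26/517659 ≈ 5.0226e-5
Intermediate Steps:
n(v, k) = -1/26
z = -125945/26 (z = -1/26 - 1*4844 = -1/26 - 4844 = -125945/26 ≈ -4844.0)
M = -198745/26 (M = -3 + ((-125945/26 - 2724) - 73) = -3 + (-196769/26 - 73) = -3 - 198667/26 = -198745/26 ≈ -7644.0)
O = 517659/26 (O = -2 + (-198745/26 + 166²) = -2 + (-198745/26 + 27556) = -2 + 517711/26 = 517659/26 ≈ 19910.)
1/O = 1/(517659/26) = 26/517659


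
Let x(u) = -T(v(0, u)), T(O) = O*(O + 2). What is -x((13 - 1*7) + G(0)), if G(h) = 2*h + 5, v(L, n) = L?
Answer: 0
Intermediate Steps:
T(O) = O*(2 + O)
G(h) = 5 + 2*h
x(u) = 0 (x(u) = -0*(2 + 0) = -0*2 = -1*0 = 0)
-x((13 - 1*7) + G(0)) = -1*0 = 0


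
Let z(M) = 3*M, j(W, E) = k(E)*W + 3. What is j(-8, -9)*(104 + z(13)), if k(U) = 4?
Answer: -4147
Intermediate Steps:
j(W, E) = 3 + 4*W (j(W, E) = 4*W + 3 = 3 + 4*W)
j(-8, -9)*(104 + z(13)) = (3 + 4*(-8))*(104 + 3*13) = (3 - 32)*(104 + 39) = -29*143 = -4147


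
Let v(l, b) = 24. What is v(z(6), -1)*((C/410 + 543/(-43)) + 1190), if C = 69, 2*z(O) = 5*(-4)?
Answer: 249120444/8815 ≈ 28261.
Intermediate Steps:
z(O) = -10 (z(O) = (5*(-4))/2 = (½)*(-20) = -10)
v(z(6), -1)*((C/410 + 543/(-43)) + 1190) = 24*((69/410 + 543/(-43)) + 1190) = 24*((69*(1/410) + 543*(-1/43)) + 1190) = 24*((69/410 - 543/43) + 1190) = 24*(-219663/17630 + 1190) = 24*(20760037/17630) = 249120444/8815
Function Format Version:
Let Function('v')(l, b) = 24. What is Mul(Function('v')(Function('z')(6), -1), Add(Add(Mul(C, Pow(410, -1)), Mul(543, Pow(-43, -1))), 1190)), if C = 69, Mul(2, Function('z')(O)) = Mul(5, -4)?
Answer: Rational(249120444, 8815) ≈ 28261.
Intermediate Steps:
Function('z')(O) = -10 (Function('z')(O) = Mul(Rational(1, 2), Mul(5, -4)) = Mul(Rational(1, 2), -20) = -10)
Mul(Function('v')(Function('z')(6), -1), Add(Add(Mul(C, Pow(410, -1)), Mul(543, Pow(-43, -1))), 1190)) = Mul(24, Add(Add(Mul(69, Pow(410, -1)), Mul(543, Pow(-43, -1))), 1190)) = Mul(24, Add(Add(Mul(69, Rational(1, 410)), Mul(543, Rational(-1, 43))), 1190)) = Mul(24, Add(Add(Rational(69, 410), Rational(-543, 43)), 1190)) = Mul(24, Add(Rational(-219663, 17630), 1190)) = Mul(24, Rational(20760037, 17630)) = Rational(249120444, 8815)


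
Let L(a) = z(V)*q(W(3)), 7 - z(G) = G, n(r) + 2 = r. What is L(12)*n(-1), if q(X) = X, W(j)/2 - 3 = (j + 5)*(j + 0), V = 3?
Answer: -648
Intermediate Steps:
n(r) = -2 + r
W(j) = 6 + 2*j*(5 + j) (W(j) = 6 + 2*((j + 5)*(j + 0)) = 6 + 2*((5 + j)*j) = 6 + 2*(j*(5 + j)) = 6 + 2*j*(5 + j))
z(G) = 7 - G
L(a) = 216 (L(a) = (7 - 1*3)*(6 + 2*3² + 10*3) = (7 - 3)*(6 + 2*9 + 30) = 4*(6 + 18 + 30) = 4*54 = 216)
L(12)*n(-1) = 216*(-2 - 1) = 216*(-3) = -648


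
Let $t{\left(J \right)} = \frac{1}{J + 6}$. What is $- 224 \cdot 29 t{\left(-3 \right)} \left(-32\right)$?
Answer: $\frac{207872}{3} \approx 69291.0$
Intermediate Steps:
$t{\left(J \right)} = \frac{1}{6 + J}$
$- 224 \cdot 29 t{\left(-3 \right)} \left(-32\right) = - 224 \frac{29}{6 - 3} \left(-32\right) = - 224 \cdot \frac{29}{3} \left(-32\right) = \left(-224\right) \left(- \frac{928}{3}\right) = \frac{207872}{3}$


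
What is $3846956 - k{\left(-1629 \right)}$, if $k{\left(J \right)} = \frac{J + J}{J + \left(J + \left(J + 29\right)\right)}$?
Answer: $\frac{9344254495}{2429} \approx 3.847 \cdot 10^{6}$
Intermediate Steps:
$k{\left(J \right)} = \frac{2 J}{29 + 3 J}$ ($k{\left(J \right)} = \frac{2 J}{J + \left(J + \left(29 + J\right)\right)} = \frac{2 J}{J + \left(29 + 2 J\right)} = \frac{2 J}{29 + 3 J}$)
$3846956 - k{\left(-1629 \right)} = 3846956 - 2 \left(-1629\right) \frac{1}{29 + 3 \left(-1629\right)} = 3846956 - 2 \left(-1629\right) \frac{1}{29 - 4887} = 3846956 - 2 \left(-1629\right) \frac{1}{-4858} = 3846956 - 2 \left(-1629\right) \left(- \frac{1}{4858}\right) = 3846956 - \frac{1629}{2429} = \frac{9344254495}{2429}$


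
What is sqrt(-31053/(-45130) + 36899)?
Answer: sqrt(75154218314990)/45130 ≈ 192.09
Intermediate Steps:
sqrt(-31053/(-45130) + 36899) = sqrt(-31053*(-1/45130) + 36899) = sqrt(31053/45130 + 36899) = sqrt(1665282923/45130) = sqrt(75154218314990)/45130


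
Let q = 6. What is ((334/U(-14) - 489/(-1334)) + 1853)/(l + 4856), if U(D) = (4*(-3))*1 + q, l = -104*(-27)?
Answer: 7194395/30671328 ≈ 0.23456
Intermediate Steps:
l = 2808
U(D) = -6 (U(D) = (4*(-3))*1 + 6 = -12*1 + 6 = -12 + 6 = -6)
((334/U(-14) - 489/(-1334)) + 1853)/(l + 4856) = ((334/(-6) - 489/(-1334)) + 1853)/(2808 + 4856) = ((334*(-⅙) - 489*(-1/1334)) + 1853)/7664 = ((-167/3 + 489/1334) + 1853)*(1/7664) = (-221311/4002 + 1853)*(1/7664) = (7194395/4002)*(1/7664) = 7194395/30671328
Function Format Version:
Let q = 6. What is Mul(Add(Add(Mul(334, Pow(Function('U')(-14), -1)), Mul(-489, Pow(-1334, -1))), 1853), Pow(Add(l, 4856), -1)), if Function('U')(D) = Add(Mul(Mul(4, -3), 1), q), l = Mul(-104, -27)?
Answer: Rational(7194395, 30671328) ≈ 0.23456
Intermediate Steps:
l = 2808
Function('U')(D) = -6 (Function('U')(D) = Add(Mul(Mul(4, -3), 1), 6) = Add(Mul(-12, 1), 6) = Add(-12, 6) = -6)
Mul(Add(Add(Mul(334, Pow(Function('U')(-14), -1)), Mul(-489, Pow(-1334, -1))), 1853), Pow(Add(l, 4856), -1)) = Mul(Add(Add(Mul(334, Pow(-6, -1)), Mul(-489, Pow(-1334, -1))), 1853), Pow(Add(2808, 4856), -1)) = Mul(Add(Add(Mul(334, Rational(-1, 6)), Mul(-489, Rational(-1, 1334))), 1853), Pow(7664, -1)) = Mul(Add(Add(Rational(-167, 3), Rational(489, 1334)), 1853), Rational(1, 7664)) = Mul(Add(Rational(-221311, 4002), 1853), Rational(1, 7664)) = Mul(Rational(7194395, 4002), Rational(1, 7664)) = Rational(7194395, 30671328)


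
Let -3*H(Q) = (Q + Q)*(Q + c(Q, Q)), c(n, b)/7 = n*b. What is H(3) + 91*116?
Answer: 10424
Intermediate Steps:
c(n, b) = 7*b*n (c(n, b) = 7*(n*b) = 7*(b*n) = 7*b*n)
H(Q) = -2*Q*(Q + 7*Q²)/3 (H(Q) = -(Q + Q)*(Q + 7*Q*Q)/3 = -2*Q*(Q + 7*Q²)/3)
H(3) + 91*116 = -⅔*3²*(1 + 7*3) + 91*116 = -⅔*9*(1 + 21) + 10556 = -⅔*9*22 + 10556 = -132 + 10556 = 10424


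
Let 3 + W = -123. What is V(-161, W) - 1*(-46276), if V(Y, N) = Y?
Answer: 46115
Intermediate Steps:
W = -126 (W = -3 - 123 = -126)
V(-161, W) - 1*(-46276) = -161 - 1*(-46276) = -161 + 46276 = 46115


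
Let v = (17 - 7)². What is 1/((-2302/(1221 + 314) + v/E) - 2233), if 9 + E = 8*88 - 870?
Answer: -10745/24015839 ≈ -0.00044741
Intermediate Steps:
E = -175 (E = -9 + (8*88 - 870) = -9 + (704 - 870) = -9 - 166 = -175)
v = 100 (v = 10² = 100)
1/((-2302/(1221 + 314) + v/E) - 2233) = 1/((-2302/(1221 + 314) + 100/(-175)) - 2233) = 1/((-2302/1535 + 100*(-1/175)) - 2233) = 1/((-2302*1/1535 - 4/7) - 2233) = 1/((-2302/1535 - 4/7) - 2233) = 1/(-22254/10745 - 2233) = 1/(-24015839/10745) = -10745/24015839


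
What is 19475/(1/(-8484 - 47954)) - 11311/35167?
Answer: -38653106479661/35167 ≈ -1.0991e+9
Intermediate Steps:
19475/(1/(-8484 - 47954)) - 11311/35167 = 19475/(1/(-56438)) - 11311*1/35167 = 19475/(-1/56438) - 11311/35167 = 19475*(-56438) - 11311/35167 = -1099130050 - 11311/35167 = -38653106479661/35167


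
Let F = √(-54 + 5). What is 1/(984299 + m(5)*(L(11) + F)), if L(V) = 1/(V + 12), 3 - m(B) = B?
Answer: 74384875/73216951624187 + 1058*I/73216951624187 ≈ 1.016e-6 + 1.445e-11*I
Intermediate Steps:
m(B) = 3 - B
F = 7*I (F = √(-49) = 7*I ≈ 7.0*I)
L(V) = 1/(12 + V)
1/(984299 + m(5)*(L(11) + F)) = 1/(984299 + (3 - 1*5)*(1/(12 + 11) + 7*I)) = 1/(984299 + (3 - 5)*(1/23 + 7*I)) = 1/(984299 - 2*(1/23 + 7*I)) = 1/(984299 + (-2/23 - 14*I)) = 1/(22638875/23 - 14*I) = 529*(22638875/23 + 14*I)/512518661369309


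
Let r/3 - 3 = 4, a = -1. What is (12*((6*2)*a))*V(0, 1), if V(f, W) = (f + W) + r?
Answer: -3168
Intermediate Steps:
r = 21 (r = 9 + 3*4 = 9 + 12 = 21)
V(f, W) = 21 + W + f (V(f, W) = (f + W) + 21 = (W + f) + 21 = 21 + W + f)
(12*((6*2)*a))*V(0, 1) = (12*((6*2)*(-1)))*(21 + 1 + 0) = (12*(12*(-1)))*22 = (12*(-12))*22 = -144*22 = -3168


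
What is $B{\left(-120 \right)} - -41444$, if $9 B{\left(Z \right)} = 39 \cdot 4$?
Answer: $\frac{124384}{3} \approx 41461.0$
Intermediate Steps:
$B{\left(Z \right)} = \frac{52}{3}$ ($B{\left(Z \right)} = \frac{39 \cdot 4}{9} = \frac{1}{9} \cdot 156 = \frac{52}{3}$)
$B{\left(-120 \right)} - -41444 = \frac{52}{3} - -41444 = \frac{52}{3} + 41444 = \frac{124384}{3}$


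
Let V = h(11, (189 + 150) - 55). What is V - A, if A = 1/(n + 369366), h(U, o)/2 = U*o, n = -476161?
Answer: 667255161/106795 ≈ 6248.0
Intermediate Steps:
h(U, o) = 2*U*o (h(U, o) = 2*(U*o) = 2*U*o)
V = 6248 (V = 2*11*((189 + 150) - 55) = 2*11*(339 - 55) = 2*11*284 = 6248)
A = -1/106795 (A = 1/(-476161 + 369366) = 1/(-106795) = -1/106795 ≈ -9.3637e-6)
V - A = 6248 - 1*(-1/106795) = 6248 + 1/106795 = 667255161/106795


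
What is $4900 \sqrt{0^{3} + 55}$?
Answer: $4900 \sqrt{55} \approx 36339.0$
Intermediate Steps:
$4900 \sqrt{0^{3} + 55} = 4900 \sqrt{0 + 55} = 4900 \sqrt{55}$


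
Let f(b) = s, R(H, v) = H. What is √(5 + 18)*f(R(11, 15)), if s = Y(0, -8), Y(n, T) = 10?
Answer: 10*√23 ≈ 47.958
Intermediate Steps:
s = 10
f(b) = 10
√(5 + 18)*f(R(11, 15)) = √(5 + 18)*10 = √23*10 = 10*√23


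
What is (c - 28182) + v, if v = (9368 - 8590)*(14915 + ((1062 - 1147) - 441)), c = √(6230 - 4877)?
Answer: 11166460 + √1353 ≈ 1.1166e+7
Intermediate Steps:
c = √1353 ≈ 36.783
v = 11194642 (v = 778*(14915 + (-85 - 441)) = 778*(14915 - 526) = 778*14389 = 11194642)
(c - 28182) + v = (√1353 - 28182) + 11194642 = (-28182 + √1353) + 11194642 = 11166460 + √1353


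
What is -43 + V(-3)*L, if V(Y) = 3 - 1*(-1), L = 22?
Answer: 45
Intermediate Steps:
V(Y) = 4 (V(Y) = 3 + 1 = 4)
-43 + V(-3)*L = -43 + 4*22 = -43 + 88 = 45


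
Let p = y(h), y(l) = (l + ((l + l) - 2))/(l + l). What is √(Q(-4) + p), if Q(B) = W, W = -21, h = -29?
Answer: I*√65482/58 ≈ 4.412*I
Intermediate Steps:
Q(B) = -21
y(l) = (-2 + 3*l)/(2*l) (y(l) = (l + (2*l - 2))/((2*l)) = (l + (-2 + 2*l))*(1/(2*l)) = (-2 + 3*l)*(1/(2*l)) = (-2 + 3*l)/(2*l))
p = 89/58 (p = 3/2 - 1/(-29) = 3/2 - 1*(-1/29) = 3/2 + 1/29 = 89/58 ≈ 1.5345)
√(Q(-4) + p) = √(-21 + 89/58) = √(-1129/58) = I*√65482/58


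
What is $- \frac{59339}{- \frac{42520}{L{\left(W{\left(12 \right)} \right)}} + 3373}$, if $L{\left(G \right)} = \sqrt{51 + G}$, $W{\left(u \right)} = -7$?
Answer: $\frac{2201654917}{326839181} + \frac{1261547140 \sqrt{11}}{326839181} \approx 19.538$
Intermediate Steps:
$- \frac{59339}{- \frac{42520}{L{\left(W{\left(12 \right)} \right)}} + 3373} = - \frac{59339}{- \frac{42520}{\sqrt{51 - 7}} + 3373} = - \frac{59339}{- \frac{42520}{\sqrt{44}} + 3373} = - \frac{59339}{- \frac{42520}{2 \sqrt{11}} + 3373} = - \frac{59339}{- 42520 \frac{\sqrt{11}}{22} + 3373} = - \frac{59339}{- \frac{21260 \sqrt{11}}{11} + 3373} = - \frac{59339}{3373 - \frac{21260 \sqrt{11}}{11}}$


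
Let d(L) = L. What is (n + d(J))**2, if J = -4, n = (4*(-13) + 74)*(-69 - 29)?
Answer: 4665600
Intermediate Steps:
n = -2156 (n = (-52 + 74)*(-98) = 22*(-98) = -2156)
(n + d(J))**2 = (-2156 - 4)**2 = (-2160)**2 = 4665600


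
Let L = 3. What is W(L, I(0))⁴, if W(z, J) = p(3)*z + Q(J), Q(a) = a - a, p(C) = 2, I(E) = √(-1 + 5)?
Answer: 1296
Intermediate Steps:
I(E) = 2 (I(E) = √4 = 2)
Q(a) = 0
W(z, J) = 2*z (W(z, J) = 2*z + 0 = 2*z)
W(L, I(0))⁴ = (2*3)⁴ = 6⁴ = 1296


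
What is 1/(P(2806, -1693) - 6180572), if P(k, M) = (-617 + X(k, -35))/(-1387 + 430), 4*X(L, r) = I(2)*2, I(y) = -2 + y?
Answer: -957/5914806787 ≈ -1.6180e-7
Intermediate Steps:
X(L, r) = 0 (X(L, r) = ((-2 + 2)*2)/4 = (0*2)/4 = (1/4)*0 = 0)
P(k, M) = 617/957 (P(k, M) = (-617 + 0)/(-1387 + 430) = -617/(-957) = -617*(-1/957) = 617/957)
1/(P(2806, -1693) - 6180572) = 1/(617/957 - 6180572) = 1/(-5914806787/957) = -957/5914806787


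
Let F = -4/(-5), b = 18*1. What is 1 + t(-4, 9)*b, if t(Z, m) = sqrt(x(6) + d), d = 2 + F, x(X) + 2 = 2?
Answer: 1 + 18*sqrt(70)/5 ≈ 31.120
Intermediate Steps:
b = 18
F = 4/5 (F = -4*(-1/5) = 4/5 ≈ 0.80000)
x(X) = 0 (x(X) = -2 + 2 = 0)
d = 14/5 (d = 2 + 4/5 = 14/5 ≈ 2.8000)
t(Z, m) = sqrt(70)/5 (t(Z, m) = sqrt(0 + 14/5) = sqrt(14/5) = sqrt(70)/5)
1 + t(-4, 9)*b = 1 + (sqrt(70)/5)*18 = 1 + 18*sqrt(70)/5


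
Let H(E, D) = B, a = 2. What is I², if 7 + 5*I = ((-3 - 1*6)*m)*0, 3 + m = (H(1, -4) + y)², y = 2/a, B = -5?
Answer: 49/25 ≈ 1.9600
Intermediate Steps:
H(E, D) = -5
y = 1 (y = 2/2 = 2*(½) = 1)
m = 13 (m = -3 + (-5 + 1)² = -3 + (-4)² = -3 + 16 = 13)
I = -7/5 (I = -7/5 + (((-3 - 1*6)*13)*0)/5 = -7/5 + (((-3 - 6)*13)*0)/5 = -7/5 + (-9*13*0)/5 = -7/5 + (-117*0)/5 = -7/5 + (⅕)*0 = -7/5 + 0 = -7/5 ≈ -1.4000)
I² = (-7/5)² = 49/25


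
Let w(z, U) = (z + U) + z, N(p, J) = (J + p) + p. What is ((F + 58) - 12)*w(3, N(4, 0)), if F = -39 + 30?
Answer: 518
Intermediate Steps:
N(p, J) = J + 2*p
w(z, U) = U + 2*z (w(z, U) = (U + z) + z = U + 2*z)
F = -9
((F + 58) - 12)*w(3, N(4, 0)) = ((-9 + 58) - 12)*((0 + 2*4) + 2*3) = (49 - 12)*((0 + 8) + 6) = 37*(8 + 6) = 37*14 = 518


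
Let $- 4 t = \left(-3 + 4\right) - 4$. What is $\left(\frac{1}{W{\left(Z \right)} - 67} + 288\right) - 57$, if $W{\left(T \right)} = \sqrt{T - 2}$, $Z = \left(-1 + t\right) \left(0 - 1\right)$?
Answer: $\frac{4149185}{17963} - \frac{2 i \sqrt{7}}{17963} \approx 230.99 - 0.00029458 i$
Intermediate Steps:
$t = \frac{3}{4}$ ($t = - \frac{\left(-3 + 4\right) - 4}{4} = - \frac{1 - 4}{4} = \left(- \frac{1}{4}\right) \left(-3\right) = \frac{3}{4} \approx 0.75$)
$Z = \frac{1}{4}$ ($Z = \left(-1 + \frac{3}{4}\right) \left(0 - 1\right) = \left(- \frac{1}{4}\right) \left(-1\right) = \frac{1}{4} \approx 0.25$)
$W{\left(T \right)} = \sqrt{-2 + T}$
$\left(\frac{1}{W{\left(Z \right)} - 67} + 288\right) - 57 = \left(\frac{1}{\sqrt{-2 + \frac{1}{4}} - 67} + 288\right) - 57 = \left(\frac{1}{\sqrt{- \frac{7}{4}} - 67} + 288\right) - 57 = \left(\frac{1}{\frac{i \sqrt{7}}{2} - 67} + 288\right) - 57 = \left(\frac{1}{-67 + \frac{i \sqrt{7}}{2}} + 288\right) - 57 = \left(288 + \frac{1}{-67 + \frac{i \sqrt{7}}{2}}\right) - 57 = 231 + \frac{1}{-67 + \frac{i \sqrt{7}}{2}}$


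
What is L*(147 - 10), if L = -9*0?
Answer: 0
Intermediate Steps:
L = 0
L*(147 - 10) = 0*(147 - 10) = 0*137 = 0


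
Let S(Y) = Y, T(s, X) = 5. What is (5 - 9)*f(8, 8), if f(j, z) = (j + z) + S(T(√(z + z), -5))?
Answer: -84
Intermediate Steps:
f(j, z) = 5 + j + z (f(j, z) = (j + z) + 5 = 5 + j + z)
(5 - 9)*f(8, 8) = (5 - 9)*(5 + 8 + 8) = -4*21 = -84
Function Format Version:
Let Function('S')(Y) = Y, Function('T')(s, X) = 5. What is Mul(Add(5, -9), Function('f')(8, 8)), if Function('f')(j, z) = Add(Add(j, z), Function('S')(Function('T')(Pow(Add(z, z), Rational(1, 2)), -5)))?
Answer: -84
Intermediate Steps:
Function('f')(j, z) = Add(5, j, z) (Function('f')(j, z) = Add(Add(j, z), 5) = Add(5, j, z))
Mul(Add(5, -9), Function('f')(8, 8)) = Mul(Add(5, -9), Add(5, 8, 8)) = Mul(-4, 21) = -84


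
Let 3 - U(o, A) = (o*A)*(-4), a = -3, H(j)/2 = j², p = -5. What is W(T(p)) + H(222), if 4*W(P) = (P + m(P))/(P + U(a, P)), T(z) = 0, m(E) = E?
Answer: 98568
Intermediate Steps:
H(j) = 2*j²
U(o, A) = 3 + 4*A*o (U(o, A) = 3 - o*A*(-4) = 3 - A*o*(-4) = 3 - (-4)*A*o = 3 + 4*A*o)
W(P) = P/(2*(3 - 11*P)) (W(P) = ((P + P)/(P + (3 + 4*P*(-3))))/4 = ((2*P)/(P + (3 - 12*P)))/4 = ((2*P)/(3 - 11*P))/4 = (2*P/(3 - 11*P))/4 = P/(2*(3 - 11*P)))
W(T(p)) + H(222) = (½)*0/(3 - 11*0) + 2*222² = (½)*0/(3 + 0) + 2*49284 = (½)*0/3 + 98568 = (½)*0*(⅓) + 98568 = 0 + 98568 = 98568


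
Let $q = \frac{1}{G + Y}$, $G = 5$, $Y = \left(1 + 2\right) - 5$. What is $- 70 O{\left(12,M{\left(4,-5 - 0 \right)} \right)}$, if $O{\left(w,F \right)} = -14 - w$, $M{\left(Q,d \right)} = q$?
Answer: $1820$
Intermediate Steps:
$Y = -2$ ($Y = 3 - 5 = -2$)
$q = \frac{1}{3}$ ($q = \frac{1}{5 - 2} = \frac{1}{3} \approx 0.33333$)
$M{\left(Q,d \right)} = \frac{1}{3}$
$- 70 O{\left(12,M{\left(4,-5 - 0 \right)} \right)} = - 70 \left(-14 - 12\right) = \left(-70\right) \left(-26\right) = 1820$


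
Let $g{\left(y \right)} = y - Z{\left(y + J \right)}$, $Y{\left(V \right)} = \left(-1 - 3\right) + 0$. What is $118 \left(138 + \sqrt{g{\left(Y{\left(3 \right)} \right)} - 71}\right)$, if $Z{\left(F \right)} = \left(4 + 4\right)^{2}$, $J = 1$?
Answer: $16284 + 118 i \sqrt{139} \approx 16284.0 + 1391.2 i$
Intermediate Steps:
$Y{\left(V \right)} = -4$ ($Y{\left(V \right)} = -4 + 0 = -4$)
$Z{\left(F \right)} = 64$ ($Z{\left(F \right)} = 8^{2} = 64$)
$g{\left(y \right)} = -64 + y$ ($g{\left(y \right)} = y - 64 = -64 + y$)
$118 \left(138 + \sqrt{g{\left(Y{\left(3 \right)} \right)} - 71}\right) = 118 \left(138 + \sqrt{\left(-64 - 4\right) - 71}\right) = 118 \left(138 + \sqrt{-68 - 71}\right) = 118 \left(138 + \sqrt{-139}\right) = 118 \left(138 + i \sqrt{139}\right) = 16284 + 118 i \sqrt{139}$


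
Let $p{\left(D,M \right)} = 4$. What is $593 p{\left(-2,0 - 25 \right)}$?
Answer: $2372$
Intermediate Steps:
$593 p{\left(-2,0 - 25 \right)} = 593 \cdot 4 = 2372$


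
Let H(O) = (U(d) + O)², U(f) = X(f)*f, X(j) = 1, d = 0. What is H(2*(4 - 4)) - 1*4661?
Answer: -4661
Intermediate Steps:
U(f) = f (U(f) = 1*f = f)
H(O) = O² (H(O) = (0 + O)² = O²)
H(2*(4 - 4)) - 1*4661 = (2*(4 - 4))² - 1*4661 = (2*0)² - 4661 = 0² - 4661 = 0 - 4661 = -4661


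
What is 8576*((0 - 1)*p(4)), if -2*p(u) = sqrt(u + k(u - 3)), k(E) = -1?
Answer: 4288*sqrt(3) ≈ 7427.0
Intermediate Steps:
p(u) = -sqrt(-1 + u)/2 (p(u) = -sqrt(u - 1)/2 = -sqrt(-1 + u)/2)
8576*((0 - 1)*p(4)) = 8576*((0 - 1)*(-sqrt(-1 + 4)/2)) = 8576*(-(-1)*sqrt(3)/2) = 8576*(sqrt(3)/2) = 4288*sqrt(3)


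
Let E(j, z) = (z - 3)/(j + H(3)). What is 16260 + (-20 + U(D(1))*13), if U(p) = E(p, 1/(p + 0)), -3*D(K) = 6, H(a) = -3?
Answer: 162491/10 ≈ 16249.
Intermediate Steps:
E(j, z) = (-3 + z)/(-3 + j) (E(j, z) = (z - 3)/(j - 3) = (-3 + z)/(-3 + j))
D(K) = -2 (D(K) = -1/3*6 = -2)
U(p) = (-3 + 1/p)/(-3 + p) (U(p) = (-3 + 1/(p + 0))/(-3 + p) = (-3 + 1/p)/(-3 + p))
16260 + (-20 + U(D(1))*13) = 16260 + (-20 + ((1 - 3*(-2))/((-2)*(-3 - 2)))*13) = 16260 + (-20 - 1/2*(1 + 6)/(-5)*13) = 16260 + (-20 - 1/2*(-1/5)*7*13) = 16260 + (-20 + (7/10)*13) = 16260 + (-20 + 91/10) = 16260 - 109/10 = 162491/10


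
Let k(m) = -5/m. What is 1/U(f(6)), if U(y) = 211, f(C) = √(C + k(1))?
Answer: 1/211 ≈ 0.0047393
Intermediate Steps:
f(C) = √(-5 + C) (f(C) = √(C - 5/1) = √(C - 5*1) = √(C - 5) = √(-5 + C))
1/U(f(6)) = 1/211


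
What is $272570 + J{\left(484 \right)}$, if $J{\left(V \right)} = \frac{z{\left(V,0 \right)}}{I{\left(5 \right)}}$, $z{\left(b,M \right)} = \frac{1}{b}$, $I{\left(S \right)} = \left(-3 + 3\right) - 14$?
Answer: $\frac{1846934319}{6776} \approx 2.7257 \cdot 10^{5}$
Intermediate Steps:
$I{\left(S \right)} = -14$ ($I{\left(S \right)} = 0 - 14 = -14$)
$J{\left(V \right)} = - \frac{1}{14 V}$ ($J{\left(V \right)} = \frac{1}{V \left(-14\right)} = \frac{1}{V} \left(- \frac{1}{14}\right) = - \frac{1}{14 V}$)
$272570 + J{\left(484 \right)} = 272570 - \frac{1}{14 \cdot 484} = 272570 - \frac{1}{6776} = \frac{1846934319}{6776}$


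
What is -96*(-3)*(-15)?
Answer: -4320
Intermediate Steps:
-96*(-3)*(-15) = -16*(-18)*(-15) = 288*(-15) = -4320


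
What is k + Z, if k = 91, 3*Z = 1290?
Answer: 521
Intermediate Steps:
Z = 430 (Z = (1/3)*1290 = 430)
k + Z = 91 + 430 = 521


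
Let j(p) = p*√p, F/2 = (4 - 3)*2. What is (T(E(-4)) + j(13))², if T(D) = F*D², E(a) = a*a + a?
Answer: 333973 + 14976*√13 ≈ 3.8797e+5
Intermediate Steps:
E(a) = a + a² (E(a) = a² + a = a + a²)
F = 4 (F = 2*((4 - 3)*2) = 2*(1*2) = 2*2 = 4)
j(p) = p^(3/2)
T(D) = 4*D²
(T(E(-4)) + j(13))² = (4*(-4*(1 - 4))² + 13^(3/2))² = (4*(-4*(-3))² + 13*√13)² = (4*12² + 13*√13)² = (4*144 + 13*√13)² = (576 + 13*√13)²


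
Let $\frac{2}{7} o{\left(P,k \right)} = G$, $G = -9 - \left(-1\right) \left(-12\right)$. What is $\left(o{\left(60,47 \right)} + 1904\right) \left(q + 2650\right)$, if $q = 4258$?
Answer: $12645094$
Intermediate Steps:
$G = -21$ ($G = -9 - 12 = -21$)
$o{\left(P,k \right)} = - \frac{147}{2}$ ($o{\left(P,k \right)} = \frac{7}{2} \left(-21\right) = - \frac{147}{2}$)
$\left(o{\left(60,47 \right)} + 1904\right) \left(q + 2650\right) = \left(- \frac{147}{2} + 1904\right) \left(4258 + 2650\right) = \frac{3661}{2} \cdot 6908 = 12645094$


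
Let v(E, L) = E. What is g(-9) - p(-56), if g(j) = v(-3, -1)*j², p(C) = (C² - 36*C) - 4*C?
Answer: -5619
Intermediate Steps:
p(C) = C² - 40*C
g(j) = -3*j²
g(-9) - p(-56) = -3*(-9)² - (-56)*(-40 - 56) = -3*81 - (-56)*(-96) = -243 - 1*5376 = -243 - 5376 = -5619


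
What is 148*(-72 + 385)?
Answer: 46324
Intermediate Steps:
148*(-72 + 385) = 148*313 = 46324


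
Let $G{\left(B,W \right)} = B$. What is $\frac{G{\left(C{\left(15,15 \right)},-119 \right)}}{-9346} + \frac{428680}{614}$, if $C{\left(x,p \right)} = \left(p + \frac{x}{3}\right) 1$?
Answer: $\frac{1001607750}{1434611} \approx 698.17$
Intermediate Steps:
$C{\left(x,p \right)} = p + \frac{x}{3}$ ($C{\left(x,p \right)} = \left(p + x \frac{1}{3}\right) 1 = \left(p + \frac{x}{3}\right) 1 = p + \frac{x}{3}$)
$\frac{G{\left(C{\left(15,15 \right)},-119 \right)}}{-9346} + \frac{428680}{614} = \frac{15 + \frac{1}{3} \cdot 15}{-9346} + \frac{428680}{614} = \left(15 + 5\right) \left(- \frac{1}{9346}\right) + 428680 \cdot \frac{1}{614} = 20 \left(- \frac{1}{9346}\right) + \frac{214340}{307} = - \frac{10}{4673} + \frac{214340}{307} = \frac{1001607750}{1434611}$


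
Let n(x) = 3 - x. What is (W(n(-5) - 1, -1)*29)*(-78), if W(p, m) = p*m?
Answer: 15834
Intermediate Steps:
W(p, m) = m*p
(W(n(-5) - 1, -1)*29)*(-78) = (-((3 - 1*(-5)) - 1)*29)*(-78) = (-((3 + 5) - 1)*29)*(-78) = (-(8 - 1)*29)*(-78) = (-1*7*29)*(-78) = -7*29*(-78) = -203*(-78) = 15834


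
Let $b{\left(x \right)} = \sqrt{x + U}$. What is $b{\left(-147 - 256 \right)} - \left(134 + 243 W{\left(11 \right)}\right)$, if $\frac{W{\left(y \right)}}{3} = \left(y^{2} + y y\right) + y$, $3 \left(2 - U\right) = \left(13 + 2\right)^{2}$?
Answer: $-184571 + 2 i \sqrt{119} \approx -1.8457 \cdot 10^{5} + 21.817 i$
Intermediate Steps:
$U = -73$ ($U = 2 - \frac{\left(13 + 2\right)^{2}}{3} = 2 - \frac{15^{2}}{3} = 2 - 75 = -73$)
$W{\left(y \right)} = 3 y + 6 y^{2}$ ($W{\left(y \right)} = 3 \left(\left(y^{2} + y y\right) + y\right) = 3 \left(\left(y^{2} + y^{2}\right) + y\right) = 3 \left(2 y^{2} + y\right) = 3 \left(y + 2 y^{2}\right) = 3 y + 6 y^{2}$)
$b{\left(x \right)} = \sqrt{-73 + x}$ ($b{\left(x \right)} = \sqrt{x - 73} = \sqrt{-73 + x}$)
$b{\left(-147 - 256 \right)} - \left(134 + 243 W{\left(11 \right)}\right) = \sqrt{-73 - 403} - \left(134 + 243 \cdot 3 \cdot 11 \left(1 + 2 \cdot 11\right)\right) = \sqrt{-73 - 403} - \left(134 + 243 \cdot 3 \cdot 11 \left(1 + 22\right)\right) = \sqrt{-73 - 403} - \left(134 + 243 \cdot 3 \cdot 11 \cdot 23\right) = \sqrt{-476} - 184571 = 2 i \sqrt{119} - 184571 = -184571 + 2 i \sqrt{119}$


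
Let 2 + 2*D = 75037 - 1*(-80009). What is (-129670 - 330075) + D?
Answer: -382223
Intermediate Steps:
D = 77522 (D = -1 + (75037 - 1*(-80009))/2 = -1 + (75037 + 80009)/2 = -1 + (½)*155046 = -1 + 77523 = 77522)
(-129670 - 330075) + D = (-129670 - 330075) + 77522 = -459745 + 77522 = -382223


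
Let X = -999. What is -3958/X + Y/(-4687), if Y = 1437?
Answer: 17115583/4682313 ≈ 3.6554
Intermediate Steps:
-3958/X + Y/(-4687) = -3958/(-999) + 1437/(-4687) = -3958*(-1/999) + 1437*(-1/4687) = 3958/999 - 1437/4687 = 17115583/4682313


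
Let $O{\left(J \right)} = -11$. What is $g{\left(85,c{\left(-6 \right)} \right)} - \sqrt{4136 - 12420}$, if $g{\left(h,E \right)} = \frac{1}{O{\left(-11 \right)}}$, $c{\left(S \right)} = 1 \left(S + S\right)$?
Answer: $- \frac{1}{11} - 2 i \sqrt{2071} \approx -0.090909 - 91.016 i$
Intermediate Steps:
$c{\left(S \right)} = 2 S$ ($c{\left(S \right)} = 1 \cdot 2 S = 2 S$)
$g{\left(h,E \right)} = - \frac{1}{11}$ ($g{\left(h,E \right)} = \frac{1}{-11} = - \frac{1}{11}$)
$g{\left(85,c{\left(-6 \right)} \right)} - \sqrt{4136 - 12420} = - \frac{1}{11} - \sqrt{4136 - 12420} = - \frac{1}{11} - \sqrt{-8284} = - \frac{1}{11} - 2 i \sqrt{2071}$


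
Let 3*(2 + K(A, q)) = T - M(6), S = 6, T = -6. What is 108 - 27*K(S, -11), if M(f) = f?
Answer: 270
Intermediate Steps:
K(A, q) = -6 (K(A, q) = -2 + (-6 - 1*6)/3 = -2 + (-6 - 6)/3 = -2 + (⅓)*(-12) = -2 - 4 = -6)
108 - 27*K(S, -11) = 108 - 27*(-6) = 108 + 162 = 270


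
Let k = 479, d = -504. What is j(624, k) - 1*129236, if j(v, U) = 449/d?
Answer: -65135393/504 ≈ -1.2924e+5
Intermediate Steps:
j(v, U) = -449/504 (j(v, U) = 449/(-504) = 449*(-1/504) = -449/504)
j(624, k) - 1*129236 = -449/504 - 1*129236 = -449/504 - 129236 = -65135393/504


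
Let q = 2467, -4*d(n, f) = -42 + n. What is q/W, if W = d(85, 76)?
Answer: -9868/43 ≈ -229.49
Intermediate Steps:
d(n, f) = 21/2 - n/4 (d(n, f) = -(-42 + n)/4 = 21/2 - n/4)
W = -43/4 (W = 21/2 - ¼*85 = 21/2 - 85/4 = -43/4 ≈ -10.750)
q/W = 2467/(-43/4) = 2467*(-4/43) = -9868/43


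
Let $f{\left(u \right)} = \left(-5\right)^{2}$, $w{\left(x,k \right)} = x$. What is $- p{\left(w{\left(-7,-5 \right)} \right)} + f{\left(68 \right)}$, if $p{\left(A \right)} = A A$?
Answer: $-24$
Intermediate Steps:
$f{\left(u \right)} = 25$
$p{\left(A \right)} = A^{2}$
$- p{\left(w{\left(-7,-5 \right)} \right)} + f{\left(68 \right)} = - \left(-7\right)^{2} + 25 = \left(-1\right) 49 + 25 = -49 + 25 = -24$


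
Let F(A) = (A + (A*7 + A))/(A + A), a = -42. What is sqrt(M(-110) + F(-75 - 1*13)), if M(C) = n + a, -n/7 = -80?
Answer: sqrt(2090)/2 ≈ 22.858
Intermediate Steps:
n = 560 (n = -7*(-80) = 560)
F(A) = 9/2 (F(A) = (A + (7*A + A))/((2*A)) = (A + 8*A)*(1/(2*A)) = (9*A)*(1/(2*A)) = 9/2)
M(C) = 518 (M(C) = 560 - 42 = 518)
sqrt(M(-110) + F(-75 - 1*13)) = sqrt(518 + 9/2) = sqrt(1045/2) = sqrt(2090)/2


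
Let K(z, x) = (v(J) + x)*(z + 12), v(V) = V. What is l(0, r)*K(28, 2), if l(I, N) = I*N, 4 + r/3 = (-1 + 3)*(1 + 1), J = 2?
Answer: 0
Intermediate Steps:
r = 0 (r = -12 + 3*((-1 + 3)*(1 + 1)) = -12 + 3*(2*2) = -12 + 3*4 = -12 + 12 = 0)
K(z, x) = (2 + x)*(12 + z) (K(z, x) = (2 + x)*(z + 12) = (2 + x)*(12 + z))
l(0, r)*K(28, 2) = (0*0)*(24 + 2*28 + 12*2 + 2*28) = 0*(24 + 56 + 24 + 56) = 0*160 = 0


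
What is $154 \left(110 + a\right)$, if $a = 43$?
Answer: $23562$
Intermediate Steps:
$154 \left(110 + a\right) = 154 \left(110 + 43\right) = 154 \cdot 153 = 23562$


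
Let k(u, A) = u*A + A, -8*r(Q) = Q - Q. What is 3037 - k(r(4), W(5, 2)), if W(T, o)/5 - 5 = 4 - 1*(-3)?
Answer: 2977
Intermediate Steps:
r(Q) = 0 (r(Q) = -(Q - Q)/8 = -⅛*0 = 0)
W(T, o) = 60 (W(T, o) = 25 + 5*(4 - 1*(-3)) = 25 + 5*(4 + 3) = 25 + 5*7 = 25 + 35 = 60)
k(u, A) = A + A*u (k(u, A) = A*u + A = A + A*u)
3037 - k(r(4), W(5, 2)) = 3037 - 60*(1 + 0) = 3037 - 60 = 2977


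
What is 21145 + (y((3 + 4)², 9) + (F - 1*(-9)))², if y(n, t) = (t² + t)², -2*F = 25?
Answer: 262297829/4 ≈ 6.5574e+7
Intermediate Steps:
F = -25/2 (F = -½*25 = -25/2 ≈ -12.500)
y(n, t) = (t + t²)²
21145 + (y((3 + 4)², 9) + (F - 1*(-9)))² = 21145 + (9²*(1 + 9)² + (-25/2 - 1*(-9)))² = 21145 + (81*10² + (-25/2 + 9))² = 21145 + (81*100 - 7/2)² = 21145 + (8100 - 7/2)² = 21145 + (16193/2)² = 21145 + 262213249/4 = 262297829/4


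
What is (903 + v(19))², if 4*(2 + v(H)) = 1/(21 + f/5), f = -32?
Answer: 69220031409/85264 ≈ 8.1183e+5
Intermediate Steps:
v(H) = -579/292 (v(H) = -2 + 1/(4*(21 - 32/5)) = -2 + 1/(4*(73/5)) = -2 + (¼)*(5/73) = -2 + 5/292 = -579/292)
(903 + v(19))² = (903 - 579/292)² = (263097/292)² = 69220031409/85264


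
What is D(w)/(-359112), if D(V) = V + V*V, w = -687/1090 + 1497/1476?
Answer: -38205137629/25819815091075200 ≈ -1.4797e-6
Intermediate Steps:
w = 102953/268140 (w = -687*1/1090 + 1497*(1/1476) = -687/1090 + 499/492 = 102953/268140 ≈ 0.38395)
D(V) = V + V**2
D(w)/(-359112) = (102953*(1 + 102953/268140)/268140)/(-359112) = ((102953/268140)*(371093/268140))*(-1/359112) = (38205137629/71899059600)*(-1/359112) = -38205137629/25819815091075200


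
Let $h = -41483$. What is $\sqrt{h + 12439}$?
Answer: $2 i \sqrt{7261} \approx 170.42 i$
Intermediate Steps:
$\sqrt{h + 12439} = \sqrt{-41483 + 12439} = \sqrt{-29044} = 2 i \sqrt{7261}$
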